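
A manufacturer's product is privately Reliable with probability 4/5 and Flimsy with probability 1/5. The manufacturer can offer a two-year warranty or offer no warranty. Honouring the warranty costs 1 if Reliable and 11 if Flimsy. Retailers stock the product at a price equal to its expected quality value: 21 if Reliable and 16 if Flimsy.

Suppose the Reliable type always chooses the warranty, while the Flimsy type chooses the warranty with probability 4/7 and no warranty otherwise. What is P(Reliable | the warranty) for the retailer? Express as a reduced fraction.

7/8

P(the warranty) = (4/5)·1 + (1/5)·(4/7) = 32/35.
By Bayes' rule, P(Reliable | the warranty) = (4/5) / (32/35) = 7/8.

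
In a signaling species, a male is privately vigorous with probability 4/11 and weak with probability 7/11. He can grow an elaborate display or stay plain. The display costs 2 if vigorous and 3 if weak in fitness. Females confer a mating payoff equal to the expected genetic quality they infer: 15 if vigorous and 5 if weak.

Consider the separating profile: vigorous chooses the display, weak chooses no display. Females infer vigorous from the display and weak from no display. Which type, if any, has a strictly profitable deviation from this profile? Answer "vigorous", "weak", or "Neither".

weak

The display pays 15; no display pays 5.
vigorous: assigned the display, nets 15 − 2 = 13; deviating to no display nets 5.
weak: assigned no display, nets 5; deviating to the display nets 15 − 3 = 12.
The weak type gains 7 by deviating.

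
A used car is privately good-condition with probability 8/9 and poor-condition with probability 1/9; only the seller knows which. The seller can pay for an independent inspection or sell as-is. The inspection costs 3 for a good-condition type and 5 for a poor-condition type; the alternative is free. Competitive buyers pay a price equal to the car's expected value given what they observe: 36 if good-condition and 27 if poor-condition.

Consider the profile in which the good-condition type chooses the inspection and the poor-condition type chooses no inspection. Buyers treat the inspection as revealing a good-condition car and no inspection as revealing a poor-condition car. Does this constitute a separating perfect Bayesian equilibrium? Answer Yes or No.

No

Under these beliefs, the inspection earns price 36 and no inspection earns price 27.
good-condition: the inspection nets 36 − 3 = 33; no inspection nets 27. good-condition prefers the inspection.
poor-condition: the inspection nets 36 − 5 = 31; no inspection nets 27. poor-condition would deviate to the inspection.
poor-condition has a profitable deviation, so the profile is not an equilibrium.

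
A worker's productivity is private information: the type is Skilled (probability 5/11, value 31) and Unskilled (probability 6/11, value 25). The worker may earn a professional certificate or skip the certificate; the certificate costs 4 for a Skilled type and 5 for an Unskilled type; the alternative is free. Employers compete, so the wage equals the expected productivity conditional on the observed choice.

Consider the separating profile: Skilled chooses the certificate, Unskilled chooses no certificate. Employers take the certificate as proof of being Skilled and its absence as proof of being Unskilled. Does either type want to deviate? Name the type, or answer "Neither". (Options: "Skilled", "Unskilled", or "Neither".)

Unskilled

The certificate pays 31; no certificate pays 25.
Skilled: assigned the certificate, nets 31 − 4 = 27; deviating to no certificate nets 25.
Unskilled: assigned no certificate, nets 25; deviating to the certificate nets 31 − 5 = 26.
The Unskilled type gains 1 by deviating.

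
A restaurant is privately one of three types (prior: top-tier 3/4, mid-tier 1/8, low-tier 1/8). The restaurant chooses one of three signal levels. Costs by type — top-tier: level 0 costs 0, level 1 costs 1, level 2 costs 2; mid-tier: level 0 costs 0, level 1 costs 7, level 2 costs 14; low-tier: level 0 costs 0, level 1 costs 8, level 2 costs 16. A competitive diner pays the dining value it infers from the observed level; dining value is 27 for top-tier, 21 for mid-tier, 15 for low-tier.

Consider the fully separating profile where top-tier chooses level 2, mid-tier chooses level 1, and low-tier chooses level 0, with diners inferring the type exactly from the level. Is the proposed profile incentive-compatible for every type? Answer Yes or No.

No

Separating price premiums: level 2 → 27, level 1 → 21, level 0 → 15.
top-tier (assigned level 2): level 0: 15 − 0 = 15; level 1: 21 − 1 = 20; level 2: 27 − 2 = 25. top-tier stays.
mid-tier (assigned level 1): level 0: 15 − 0 = 15; level 1: 21 − 7 = 14; level 2: 27 − 14 = 13. mid-tier prefers level 0.
low-tier (assigned level 0): level 0: 15 − 0 = 15; level 1: 21 − 8 = 13; level 2: 27 − 16 = 11. low-tier stays.
At least one type deviates; the separating profile fails.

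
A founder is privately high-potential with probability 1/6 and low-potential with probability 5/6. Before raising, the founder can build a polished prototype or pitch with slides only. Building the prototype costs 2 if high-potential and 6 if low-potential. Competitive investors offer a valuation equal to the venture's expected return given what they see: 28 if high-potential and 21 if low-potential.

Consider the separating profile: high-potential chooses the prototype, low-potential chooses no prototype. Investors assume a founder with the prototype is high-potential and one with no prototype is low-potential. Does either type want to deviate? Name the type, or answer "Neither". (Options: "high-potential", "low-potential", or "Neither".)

The prototype pays 28; no prototype pays 21.
high-potential: assigned the prototype, nets 28 − 2 = 26; deviating to no prototype nets 21.
low-potential: assigned no prototype, nets 21; deviating to the prototype nets 28 − 6 = 22.
The low-potential type gains 1 by deviating.

low-potential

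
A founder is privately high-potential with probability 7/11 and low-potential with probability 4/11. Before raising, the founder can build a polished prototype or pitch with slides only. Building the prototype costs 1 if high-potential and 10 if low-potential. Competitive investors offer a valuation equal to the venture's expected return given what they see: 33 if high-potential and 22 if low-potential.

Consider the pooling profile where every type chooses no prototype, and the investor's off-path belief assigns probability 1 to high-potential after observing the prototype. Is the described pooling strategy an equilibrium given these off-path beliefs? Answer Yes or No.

On path, the investor holds the prior and pays 7/11·33 + 4/11·22 = 29. Off path (the prototype), believing high-potential, it pays 33.
high-potential: no prototype nets 29; the prototype nets 33 − 1 = 32. high-potential would deviate.
low-potential: no prototype nets 29; the prototype nets 33 − 10 = 23. low-potential stays.
A type deviates, so pooling fails.

No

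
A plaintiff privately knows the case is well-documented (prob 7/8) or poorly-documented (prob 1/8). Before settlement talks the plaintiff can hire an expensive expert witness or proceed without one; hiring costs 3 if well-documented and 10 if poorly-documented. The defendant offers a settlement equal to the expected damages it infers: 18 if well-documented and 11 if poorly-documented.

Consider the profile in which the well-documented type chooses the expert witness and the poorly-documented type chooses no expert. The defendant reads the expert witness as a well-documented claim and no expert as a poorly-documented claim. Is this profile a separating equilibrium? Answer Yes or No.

Yes

Under these beliefs, the expert witness earns settlement 18 and no expert earns settlement 11.
well-documented: the expert witness nets 18 − 3 = 15; no expert nets 11. well-documented prefers the expert witness.
poorly-documented: the expert witness nets 18 − 10 = 8; no expert nets 11. poorly-documented prefers no expert.
Neither type deviates, so the separating profile is an equilibrium.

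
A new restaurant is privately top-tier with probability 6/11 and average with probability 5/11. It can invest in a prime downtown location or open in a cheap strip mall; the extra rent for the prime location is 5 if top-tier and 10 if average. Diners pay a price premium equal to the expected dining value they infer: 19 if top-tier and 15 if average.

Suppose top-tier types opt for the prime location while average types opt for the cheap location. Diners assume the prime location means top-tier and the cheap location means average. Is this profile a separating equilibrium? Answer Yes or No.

No

Under these beliefs, the prime location earns price premium 19 and the cheap location earns price premium 15.
top-tier: the prime location nets 19 − 5 = 14; the cheap location nets 15. top-tier would deviate to the cheap location.
average: the prime location nets 19 − 10 = 9; the cheap location nets 15. average prefers the cheap location.
top-tier has a profitable deviation, so the profile is not an equilibrium.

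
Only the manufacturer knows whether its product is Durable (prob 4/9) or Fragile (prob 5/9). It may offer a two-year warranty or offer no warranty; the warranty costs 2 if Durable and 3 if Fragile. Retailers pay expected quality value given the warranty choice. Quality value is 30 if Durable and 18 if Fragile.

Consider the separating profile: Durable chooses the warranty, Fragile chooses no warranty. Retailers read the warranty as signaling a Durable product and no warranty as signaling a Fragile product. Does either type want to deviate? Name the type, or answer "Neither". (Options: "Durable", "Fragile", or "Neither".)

The warranty pays 30; no warranty pays 18.
Durable: assigned the warranty, nets 30 − 2 = 28; deviating to no warranty nets 18.
Fragile: assigned no warranty, nets 18; deviating to the warranty nets 30 − 3 = 27.
The Fragile type gains 9 by deviating.

Fragile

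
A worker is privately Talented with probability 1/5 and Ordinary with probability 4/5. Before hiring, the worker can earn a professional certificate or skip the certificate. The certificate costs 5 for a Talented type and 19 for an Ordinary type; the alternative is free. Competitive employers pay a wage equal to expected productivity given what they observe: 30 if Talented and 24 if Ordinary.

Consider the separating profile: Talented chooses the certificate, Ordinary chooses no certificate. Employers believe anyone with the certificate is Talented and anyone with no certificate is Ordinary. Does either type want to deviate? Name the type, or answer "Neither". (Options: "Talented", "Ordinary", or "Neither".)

Neither

The certificate pays 30; no certificate pays 24.
Talented: assigned the certificate, nets 30 − 5 = 25; deviating to no certificate nets 24.
Ordinary: assigned no certificate, nets 24; deviating to the certificate nets 30 − 19 = 11.
Both types strictly prefer their assigned action; no profitable deviation.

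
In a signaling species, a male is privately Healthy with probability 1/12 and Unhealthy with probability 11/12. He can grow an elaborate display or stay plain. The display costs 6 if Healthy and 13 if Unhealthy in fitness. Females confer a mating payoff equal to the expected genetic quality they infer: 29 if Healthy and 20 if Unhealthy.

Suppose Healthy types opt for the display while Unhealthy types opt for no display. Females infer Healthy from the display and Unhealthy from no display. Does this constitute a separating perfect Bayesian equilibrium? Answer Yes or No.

Under these beliefs, the display earns mating payoff 29 and no display earns mating payoff 20.
Healthy: the display nets 29 − 6 = 23; no display nets 20. Healthy prefers the display.
Unhealthy: the display nets 29 − 13 = 16; no display nets 20. Unhealthy prefers no display.
Neither type deviates, so the separating profile is an equilibrium.

Yes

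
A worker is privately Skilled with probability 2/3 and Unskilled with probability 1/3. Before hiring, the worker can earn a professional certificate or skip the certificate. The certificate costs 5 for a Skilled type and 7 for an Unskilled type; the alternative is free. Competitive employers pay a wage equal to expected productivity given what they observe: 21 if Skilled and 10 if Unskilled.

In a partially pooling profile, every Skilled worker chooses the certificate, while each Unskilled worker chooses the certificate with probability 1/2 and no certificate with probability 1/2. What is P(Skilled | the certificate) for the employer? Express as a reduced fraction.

4/5

P(the certificate) = (2/3)·1 + (1/3)·(1/2) = 5/6.
By Bayes' rule, P(Skilled | the certificate) = (2/3) / (5/6) = 4/5.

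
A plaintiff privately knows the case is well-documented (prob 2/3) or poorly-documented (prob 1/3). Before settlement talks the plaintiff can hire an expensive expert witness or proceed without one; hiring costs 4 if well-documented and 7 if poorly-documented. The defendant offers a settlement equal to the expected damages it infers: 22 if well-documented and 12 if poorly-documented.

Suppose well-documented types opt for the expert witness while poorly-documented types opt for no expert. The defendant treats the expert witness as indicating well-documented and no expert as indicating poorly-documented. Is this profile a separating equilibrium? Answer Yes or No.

Under these beliefs, the expert witness earns settlement 22 and no expert earns settlement 12.
well-documented: the expert witness nets 22 − 4 = 18; no expert nets 12. well-documented prefers the expert witness.
poorly-documented: the expert witness nets 22 − 7 = 15; no expert nets 12. poorly-documented would deviate to the expert witness.
poorly-documented has a profitable deviation, so the profile is not an equilibrium.

No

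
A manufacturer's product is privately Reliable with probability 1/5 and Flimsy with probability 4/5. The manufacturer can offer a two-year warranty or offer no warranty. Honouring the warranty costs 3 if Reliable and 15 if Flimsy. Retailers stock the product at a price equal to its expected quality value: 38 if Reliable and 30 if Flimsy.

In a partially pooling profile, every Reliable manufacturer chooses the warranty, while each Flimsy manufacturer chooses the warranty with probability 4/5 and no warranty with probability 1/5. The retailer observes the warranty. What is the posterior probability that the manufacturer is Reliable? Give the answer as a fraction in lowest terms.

5/21

P(the warranty) = (1/5)·1 + (4/5)·(4/5) = 21/25.
By Bayes' rule, P(Reliable | the warranty) = (1/5) / (21/25) = 5/21.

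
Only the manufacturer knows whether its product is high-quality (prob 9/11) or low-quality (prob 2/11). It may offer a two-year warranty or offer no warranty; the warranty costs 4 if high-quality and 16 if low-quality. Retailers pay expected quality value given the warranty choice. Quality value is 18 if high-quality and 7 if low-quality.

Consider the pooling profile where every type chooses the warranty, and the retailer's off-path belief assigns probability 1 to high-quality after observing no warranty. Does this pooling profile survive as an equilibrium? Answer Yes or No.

No

On path, the retailer holds the prior and pays 9/11·18 + 2/11·7 = 16. Off path (no warranty), believing high-quality, it pays 18.
high-quality: the warranty nets 16 − 4 = 12; no warranty nets 18. high-quality would deviate.
low-quality: the warranty nets 16 − 16 = 0; no warranty nets 18. low-quality would deviate.
A type deviates, so pooling fails.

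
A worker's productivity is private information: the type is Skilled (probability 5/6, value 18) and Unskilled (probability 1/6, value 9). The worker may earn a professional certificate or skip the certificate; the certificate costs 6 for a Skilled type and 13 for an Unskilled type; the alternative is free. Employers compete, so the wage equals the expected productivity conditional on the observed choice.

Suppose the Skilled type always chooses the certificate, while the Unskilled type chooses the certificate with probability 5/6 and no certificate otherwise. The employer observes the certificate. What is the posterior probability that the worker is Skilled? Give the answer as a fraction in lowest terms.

P(the certificate) = (5/6)·1 + (1/6)·(5/6) = 35/36.
By Bayes' rule, P(Skilled | the certificate) = (5/6) / (35/36) = 6/7.

6/7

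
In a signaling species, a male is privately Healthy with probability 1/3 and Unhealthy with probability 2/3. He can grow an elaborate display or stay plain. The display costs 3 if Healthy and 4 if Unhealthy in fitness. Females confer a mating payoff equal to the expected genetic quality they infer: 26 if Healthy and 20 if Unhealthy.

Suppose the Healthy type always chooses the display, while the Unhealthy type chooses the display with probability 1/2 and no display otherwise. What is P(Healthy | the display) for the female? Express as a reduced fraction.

1/2

P(the display) = (1/3)·1 + (2/3)·(1/2) = 2/3.
By Bayes' rule, P(Healthy | the display) = (1/3) / (2/3) = 1/2.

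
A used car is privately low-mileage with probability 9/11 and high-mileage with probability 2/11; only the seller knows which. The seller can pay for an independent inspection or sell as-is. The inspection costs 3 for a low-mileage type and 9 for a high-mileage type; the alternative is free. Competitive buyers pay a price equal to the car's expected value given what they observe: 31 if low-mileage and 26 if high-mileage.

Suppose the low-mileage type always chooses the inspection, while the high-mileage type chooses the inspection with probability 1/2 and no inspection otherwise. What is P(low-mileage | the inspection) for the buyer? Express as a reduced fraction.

9/10

P(the inspection) = (9/11)·1 + (2/11)·(1/2) = 10/11.
By Bayes' rule, P(low-mileage | the inspection) = (9/11) / (10/11) = 9/10.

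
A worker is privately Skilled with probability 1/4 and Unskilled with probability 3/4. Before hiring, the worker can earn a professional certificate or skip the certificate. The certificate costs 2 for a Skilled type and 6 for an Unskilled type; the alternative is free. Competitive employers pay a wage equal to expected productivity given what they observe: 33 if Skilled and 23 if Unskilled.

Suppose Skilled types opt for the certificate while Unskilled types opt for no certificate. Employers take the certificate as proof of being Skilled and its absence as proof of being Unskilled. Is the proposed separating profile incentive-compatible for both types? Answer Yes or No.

Under these beliefs, the certificate earns wage 33 and no certificate earns wage 23.
Skilled: the certificate nets 33 − 2 = 31; no certificate nets 23. Skilled prefers the certificate.
Unskilled: the certificate nets 33 − 6 = 27; no certificate nets 23. Unskilled would deviate to the certificate.
Unskilled has a profitable deviation, so the profile is not an equilibrium.

No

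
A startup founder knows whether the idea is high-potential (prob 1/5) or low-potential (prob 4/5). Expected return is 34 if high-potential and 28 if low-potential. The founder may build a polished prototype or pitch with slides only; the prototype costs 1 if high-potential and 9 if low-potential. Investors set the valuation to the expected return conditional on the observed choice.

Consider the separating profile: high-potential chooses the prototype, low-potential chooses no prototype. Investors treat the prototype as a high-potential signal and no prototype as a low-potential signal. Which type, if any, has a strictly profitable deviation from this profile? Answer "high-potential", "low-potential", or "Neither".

The prototype pays 34; no prototype pays 28.
high-potential: assigned the prototype, nets 34 − 1 = 33; deviating to no prototype nets 28.
low-potential: assigned no prototype, nets 28; deviating to the prototype nets 34 − 9 = 25.
Both types strictly prefer their assigned action; no profitable deviation.

Neither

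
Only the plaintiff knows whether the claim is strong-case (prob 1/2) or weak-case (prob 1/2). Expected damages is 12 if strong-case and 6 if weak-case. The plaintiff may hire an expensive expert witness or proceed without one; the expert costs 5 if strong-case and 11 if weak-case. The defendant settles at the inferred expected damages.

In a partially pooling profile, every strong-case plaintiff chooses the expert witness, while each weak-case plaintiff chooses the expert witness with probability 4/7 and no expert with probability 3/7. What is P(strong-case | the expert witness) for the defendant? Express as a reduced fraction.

7/11

P(the expert witness) = (1/2)·1 + (1/2)·(4/7) = 11/14.
By Bayes' rule, P(strong-case | the expert witness) = (1/2) / (11/14) = 7/11.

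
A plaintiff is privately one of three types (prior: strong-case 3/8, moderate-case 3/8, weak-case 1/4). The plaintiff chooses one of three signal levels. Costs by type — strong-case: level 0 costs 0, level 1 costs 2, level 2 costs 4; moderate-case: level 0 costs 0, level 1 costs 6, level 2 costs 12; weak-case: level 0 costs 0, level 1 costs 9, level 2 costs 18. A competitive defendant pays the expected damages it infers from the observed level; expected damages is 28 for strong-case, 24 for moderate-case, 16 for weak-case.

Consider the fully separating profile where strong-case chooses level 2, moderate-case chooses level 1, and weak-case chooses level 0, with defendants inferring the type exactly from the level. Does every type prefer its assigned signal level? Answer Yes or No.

Separating settlements: level 2 → 28, level 1 → 24, level 0 → 16.
strong-case (assigned level 2): level 0: 16 − 0 = 16; level 1: 24 − 2 = 22; level 2: 28 − 4 = 24. strong-case stays.
moderate-case (assigned level 1): level 0: 16 − 0 = 16; level 1: 24 − 6 = 18; level 2: 28 − 12 = 16. moderate-case stays.
weak-case (assigned level 0): level 0: 16 − 0 = 16; level 1: 24 − 9 = 15; level 2: 28 − 18 = 10. weak-case stays.
Every type prefers its assigned level; separation holds.

Yes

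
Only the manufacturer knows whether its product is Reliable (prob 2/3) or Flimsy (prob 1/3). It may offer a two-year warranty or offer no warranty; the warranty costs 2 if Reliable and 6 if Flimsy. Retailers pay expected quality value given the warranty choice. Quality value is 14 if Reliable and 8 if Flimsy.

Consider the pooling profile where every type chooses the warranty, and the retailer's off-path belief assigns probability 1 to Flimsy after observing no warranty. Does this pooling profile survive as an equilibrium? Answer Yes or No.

No

On path, the retailer holds the prior and pays 2/3·14 + 1/3·8 = 12. Off path (no warranty), believing Flimsy, it pays 8.
Reliable: the warranty nets 12 − 2 = 10; no warranty nets 8. Reliable stays.
Flimsy: the warranty nets 12 − 6 = 6; no warranty nets 8. Flimsy would deviate.
A type deviates, so pooling fails.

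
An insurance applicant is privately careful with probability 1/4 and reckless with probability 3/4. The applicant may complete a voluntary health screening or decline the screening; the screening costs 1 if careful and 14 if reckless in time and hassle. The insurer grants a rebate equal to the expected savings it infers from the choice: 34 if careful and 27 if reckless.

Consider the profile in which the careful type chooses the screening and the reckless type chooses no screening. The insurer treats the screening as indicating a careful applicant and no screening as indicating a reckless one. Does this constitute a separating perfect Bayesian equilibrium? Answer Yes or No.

Under these beliefs, the screening earns rebate 34 and no screening earns rebate 27.
careful: the screening nets 34 − 1 = 33; no screening nets 27. careful prefers the screening.
reckless: the screening nets 34 − 14 = 20; no screening nets 27. reckless prefers no screening.
Neither type deviates, so the separating profile is an equilibrium.

Yes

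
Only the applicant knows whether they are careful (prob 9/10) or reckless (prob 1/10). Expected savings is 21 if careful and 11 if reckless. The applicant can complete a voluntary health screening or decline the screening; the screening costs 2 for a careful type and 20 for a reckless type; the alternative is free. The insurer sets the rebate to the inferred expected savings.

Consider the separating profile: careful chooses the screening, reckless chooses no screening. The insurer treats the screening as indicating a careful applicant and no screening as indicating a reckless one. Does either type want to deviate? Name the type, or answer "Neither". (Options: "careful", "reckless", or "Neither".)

Neither

The screening pays 21; no screening pays 11.
careful: assigned the screening, nets 21 − 2 = 19; deviating to no screening nets 11.
reckless: assigned no screening, nets 11; deviating to the screening nets 21 − 20 = 1.
Both types strictly prefer their assigned action; no profitable deviation.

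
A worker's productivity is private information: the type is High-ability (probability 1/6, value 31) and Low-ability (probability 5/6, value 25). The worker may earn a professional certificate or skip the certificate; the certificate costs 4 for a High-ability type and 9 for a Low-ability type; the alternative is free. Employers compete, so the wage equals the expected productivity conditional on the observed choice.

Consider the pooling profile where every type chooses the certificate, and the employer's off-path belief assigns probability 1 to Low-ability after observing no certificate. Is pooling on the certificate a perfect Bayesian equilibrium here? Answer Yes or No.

No

On path, the employer holds the prior and pays 1/6·31 + 5/6·25 = 26. Off path (no certificate), believing Low-ability, it pays 25.
High-ability: the certificate nets 26 − 4 = 22; no certificate nets 25. High-ability would deviate.
Low-ability: the certificate nets 26 − 9 = 17; no certificate nets 25. Low-ability would deviate.
A type deviates, so pooling fails.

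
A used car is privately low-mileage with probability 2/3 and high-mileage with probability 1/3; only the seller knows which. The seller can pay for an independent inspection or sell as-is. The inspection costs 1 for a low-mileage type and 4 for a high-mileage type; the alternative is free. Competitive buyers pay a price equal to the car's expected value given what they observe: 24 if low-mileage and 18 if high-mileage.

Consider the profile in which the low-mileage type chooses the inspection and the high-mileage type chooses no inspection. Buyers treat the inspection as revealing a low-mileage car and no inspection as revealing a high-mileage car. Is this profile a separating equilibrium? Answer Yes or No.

Under these beliefs, the inspection earns price 24 and no inspection earns price 18.
low-mileage: the inspection nets 24 − 1 = 23; no inspection nets 18. low-mileage prefers the inspection.
high-mileage: the inspection nets 24 − 4 = 20; no inspection nets 18. high-mileage would deviate to the inspection.
high-mileage has a profitable deviation, so the profile is not an equilibrium.

No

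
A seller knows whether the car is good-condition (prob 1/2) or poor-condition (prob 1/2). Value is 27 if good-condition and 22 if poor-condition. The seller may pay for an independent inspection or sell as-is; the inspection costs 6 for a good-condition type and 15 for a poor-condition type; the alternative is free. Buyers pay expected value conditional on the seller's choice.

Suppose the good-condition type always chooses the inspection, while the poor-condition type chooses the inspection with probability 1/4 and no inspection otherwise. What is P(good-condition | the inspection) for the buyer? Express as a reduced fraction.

4/5

P(the inspection) = (1/2)·1 + (1/2)·(1/4) = 5/8.
By Bayes' rule, P(good-condition | the inspection) = (1/2) / (5/8) = 4/5.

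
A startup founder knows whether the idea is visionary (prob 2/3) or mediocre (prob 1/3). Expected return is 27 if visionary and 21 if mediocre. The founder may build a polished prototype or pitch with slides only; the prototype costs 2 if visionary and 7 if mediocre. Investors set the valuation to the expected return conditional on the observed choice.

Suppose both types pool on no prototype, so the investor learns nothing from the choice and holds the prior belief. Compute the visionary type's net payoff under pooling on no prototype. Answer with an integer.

25

Pooled valuation = 2/3·27 + 1/3·21 = 25.
visionary pays no cost for no prototype, so net payoff = 25.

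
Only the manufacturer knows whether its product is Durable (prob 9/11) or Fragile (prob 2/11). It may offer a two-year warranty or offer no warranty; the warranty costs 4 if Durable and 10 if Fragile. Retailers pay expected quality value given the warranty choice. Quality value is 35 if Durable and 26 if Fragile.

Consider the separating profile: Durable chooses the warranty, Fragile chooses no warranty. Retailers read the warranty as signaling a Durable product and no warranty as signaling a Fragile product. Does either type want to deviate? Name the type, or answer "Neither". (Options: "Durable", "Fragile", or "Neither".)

Neither

The warranty pays 35; no warranty pays 26.
Durable: assigned the warranty, nets 35 − 4 = 31; deviating to no warranty nets 26.
Fragile: assigned no warranty, nets 26; deviating to the warranty nets 35 − 10 = 25.
Both types strictly prefer their assigned action; no profitable deviation.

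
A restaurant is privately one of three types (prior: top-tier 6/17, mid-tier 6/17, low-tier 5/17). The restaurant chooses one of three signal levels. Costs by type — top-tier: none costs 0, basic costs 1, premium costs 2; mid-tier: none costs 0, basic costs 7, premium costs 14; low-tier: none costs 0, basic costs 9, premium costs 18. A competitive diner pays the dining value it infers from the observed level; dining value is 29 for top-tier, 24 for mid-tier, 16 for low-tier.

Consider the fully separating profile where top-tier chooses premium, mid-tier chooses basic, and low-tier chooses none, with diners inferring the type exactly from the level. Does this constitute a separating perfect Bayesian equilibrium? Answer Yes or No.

Separating price premiums: premium → 29, basic → 24, none → 16.
top-tier (assigned premium): none: 16 − 0 = 16; basic: 24 − 1 = 23; premium: 29 − 2 = 27. top-tier stays.
mid-tier (assigned basic): none: 16 − 0 = 16; basic: 24 − 7 = 17; premium: 29 − 14 = 15. mid-tier stays.
low-tier (assigned none): none: 16 − 0 = 16; basic: 24 − 9 = 15; premium: 29 − 18 = 11. low-tier stays.
Every type prefers its assigned level; separation holds.

Yes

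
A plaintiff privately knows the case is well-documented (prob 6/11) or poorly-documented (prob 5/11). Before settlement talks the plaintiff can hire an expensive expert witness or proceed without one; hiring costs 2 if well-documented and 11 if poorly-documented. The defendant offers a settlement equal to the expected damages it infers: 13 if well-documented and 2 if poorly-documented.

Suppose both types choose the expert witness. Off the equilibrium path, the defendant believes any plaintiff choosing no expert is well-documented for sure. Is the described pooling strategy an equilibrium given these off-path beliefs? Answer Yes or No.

No

On path, the defendant holds the prior and pays 6/11·13 + 5/11·2 = 8. Off path (no expert), believing well-documented, it pays 13.
well-documented: the expert witness nets 8 − 2 = 6; no expert nets 13. well-documented would deviate.
poorly-documented: the expert witness nets 8 − 11 = -3; no expert nets 13. poorly-documented would deviate.
A type deviates, so pooling fails.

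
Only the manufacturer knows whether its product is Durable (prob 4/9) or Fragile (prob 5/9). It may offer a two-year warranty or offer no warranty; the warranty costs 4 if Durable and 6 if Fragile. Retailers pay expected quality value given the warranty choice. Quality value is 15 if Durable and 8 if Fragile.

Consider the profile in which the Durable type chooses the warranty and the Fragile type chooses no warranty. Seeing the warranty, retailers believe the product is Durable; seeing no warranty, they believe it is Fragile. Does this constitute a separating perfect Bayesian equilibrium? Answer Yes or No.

No

Under these beliefs, the warranty earns price 15 and no warranty earns price 8.
Durable: the warranty nets 15 − 4 = 11; no warranty nets 8. Durable prefers the warranty.
Fragile: the warranty nets 15 − 6 = 9; no warranty nets 8. Fragile would deviate to the warranty.
Fragile has a profitable deviation, so the profile is not an equilibrium.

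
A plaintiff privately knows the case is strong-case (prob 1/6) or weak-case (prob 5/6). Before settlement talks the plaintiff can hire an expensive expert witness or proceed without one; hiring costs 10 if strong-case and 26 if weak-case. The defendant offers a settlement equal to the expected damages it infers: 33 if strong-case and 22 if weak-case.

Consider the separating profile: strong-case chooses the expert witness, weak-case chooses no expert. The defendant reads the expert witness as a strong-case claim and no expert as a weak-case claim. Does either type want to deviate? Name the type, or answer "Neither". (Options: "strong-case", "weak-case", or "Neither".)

Neither

The expert witness pays 33; no expert pays 22.
strong-case: assigned the expert witness, nets 33 − 10 = 23; deviating to no expert nets 22.
weak-case: assigned no expert, nets 22; deviating to the expert witness nets 33 − 26 = 7.
Both types strictly prefer their assigned action; no profitable deviation.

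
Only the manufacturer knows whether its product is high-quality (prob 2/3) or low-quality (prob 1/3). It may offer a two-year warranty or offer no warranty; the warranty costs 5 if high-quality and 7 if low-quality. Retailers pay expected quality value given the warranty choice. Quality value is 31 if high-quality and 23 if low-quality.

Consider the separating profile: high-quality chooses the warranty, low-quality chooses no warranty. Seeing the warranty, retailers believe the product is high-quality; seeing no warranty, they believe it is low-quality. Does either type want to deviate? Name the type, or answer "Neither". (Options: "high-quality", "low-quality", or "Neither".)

low-quality

The warranty pays 31; no warranty pays 23.
high-quality: assigned the warranty, nets 31 − 5 = 26; deviating to no warranty nets 23.
low-quality: assigned no warranty, nets 23; deviating to the warranty nets 31 − 7 = 24.
The low-quality type gains 1 by deviating.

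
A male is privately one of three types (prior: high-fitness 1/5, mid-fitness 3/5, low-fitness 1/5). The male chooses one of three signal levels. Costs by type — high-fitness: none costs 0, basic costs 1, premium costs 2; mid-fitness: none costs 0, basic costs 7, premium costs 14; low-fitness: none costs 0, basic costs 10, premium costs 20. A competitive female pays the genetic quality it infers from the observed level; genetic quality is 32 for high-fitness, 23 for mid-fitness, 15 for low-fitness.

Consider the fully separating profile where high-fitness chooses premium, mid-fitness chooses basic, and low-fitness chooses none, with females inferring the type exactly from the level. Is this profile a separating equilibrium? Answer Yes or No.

No

Separating mating payoffs: premium → 32, basic → 23, none → 15.
high-fitness (assigned premium): none: 15 − 0 = 15; basic: 23 − 1 = 22; premium: 32 − 2 = 30. high-fitness stays.
mid-fitness (assigned basic): none: 15 − 0 = 15; basic: 23 − 7 = 16; premium: 32 − 14 = 18. mid-fitness prefers premium.
low-fitness (assigned none): none: 15 − 0 = 15; basic: 23 − 10 = 13; premium: 32 − 20 = 12. low-fitness stays.
At least one type deviates; the separating profile fails.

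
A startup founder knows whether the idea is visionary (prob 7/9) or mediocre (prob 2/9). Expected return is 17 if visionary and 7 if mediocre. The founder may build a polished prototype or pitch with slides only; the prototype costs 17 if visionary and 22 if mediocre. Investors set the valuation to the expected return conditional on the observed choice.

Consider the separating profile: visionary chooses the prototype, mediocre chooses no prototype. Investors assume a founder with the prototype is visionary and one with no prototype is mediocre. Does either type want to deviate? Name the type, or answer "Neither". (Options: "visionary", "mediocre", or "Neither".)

visionary

The prototype pays 17; no prototype pays 7.
visionary: assigned the prototype, nets 17 − 17 = 0; deviating to no prototype nets 7.
mediocre: assigned no prototype, nets 7; deviating to the prototype nets 17 − 22 = -5.
The visionary type gains 7 by deviating.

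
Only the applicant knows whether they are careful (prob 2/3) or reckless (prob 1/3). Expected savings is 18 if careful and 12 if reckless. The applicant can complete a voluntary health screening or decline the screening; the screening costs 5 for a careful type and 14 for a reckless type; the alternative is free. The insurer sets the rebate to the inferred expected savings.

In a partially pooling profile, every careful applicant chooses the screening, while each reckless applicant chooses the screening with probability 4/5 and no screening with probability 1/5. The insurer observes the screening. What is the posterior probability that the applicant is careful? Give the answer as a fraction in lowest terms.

5/7

P(the screening) = (2/3)·1 + (1/3)·(4/5) = 14/15.
By Bayes' rule, P(careful | the screening) = (2/3) / (14/15) = 5/7.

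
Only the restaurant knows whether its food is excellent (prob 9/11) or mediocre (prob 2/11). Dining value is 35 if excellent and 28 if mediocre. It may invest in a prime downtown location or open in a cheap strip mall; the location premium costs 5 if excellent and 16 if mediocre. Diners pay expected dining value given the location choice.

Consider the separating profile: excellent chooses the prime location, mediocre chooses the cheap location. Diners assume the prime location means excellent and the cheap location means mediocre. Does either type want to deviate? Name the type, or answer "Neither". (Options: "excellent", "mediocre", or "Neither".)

Neither

The prime location pays 35; the cheap location pays 28.
excellent: assigned the prime location, nets 35 − 5 = 30; deviating to the cheap location nets 28.
mediocre: assigned the cheap location, nets 28; deviating to the prime location nets 35 − 16 = 19.
Both types strictly prefer their assigned action; no profitable deviation.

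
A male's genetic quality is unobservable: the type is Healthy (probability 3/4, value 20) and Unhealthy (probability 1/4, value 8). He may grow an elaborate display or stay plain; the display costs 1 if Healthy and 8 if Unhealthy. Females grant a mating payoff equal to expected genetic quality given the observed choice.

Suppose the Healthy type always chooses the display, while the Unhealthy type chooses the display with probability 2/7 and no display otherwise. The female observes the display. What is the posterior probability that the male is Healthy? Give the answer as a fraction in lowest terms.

P(the display) = (3/4)·1 + (1/4)·(2/7) = 23/28.
By Bayes' rule, P(Healthy | the display) = (3/4) / (23/28) = 21/23.

21/23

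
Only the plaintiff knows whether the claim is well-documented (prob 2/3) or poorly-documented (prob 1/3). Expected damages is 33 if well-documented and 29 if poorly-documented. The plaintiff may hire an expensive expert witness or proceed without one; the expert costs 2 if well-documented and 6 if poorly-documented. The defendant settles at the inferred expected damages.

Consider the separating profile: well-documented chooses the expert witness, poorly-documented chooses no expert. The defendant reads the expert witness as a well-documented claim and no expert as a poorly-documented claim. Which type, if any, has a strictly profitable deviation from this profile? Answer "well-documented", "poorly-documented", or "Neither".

The expert witness pays 33; no expert pays 29.
well-documented: assigned the expert witness, nets 33 − 2 = 31; deviating to no expert nets 29.
poorly-documented: assigned no expert, nets 29; deviating to the expert witness nets 33 − 6 = 27.
Both types strictly prefer their assigned action; no profitable deviation.

Neither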